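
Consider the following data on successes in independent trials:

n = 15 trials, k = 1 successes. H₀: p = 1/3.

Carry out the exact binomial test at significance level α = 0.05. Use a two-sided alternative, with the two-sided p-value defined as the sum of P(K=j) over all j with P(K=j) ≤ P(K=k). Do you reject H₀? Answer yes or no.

reject H₀: yes

Exact binomial: n=15, k=1, p₀=1/3=0.3333
P(X=j) = C(n,j)·p₀^j·(1−p₀)^(n−j); p = Σ P(X=j) over j with P(X=j) ≤ P(X=1)
p-value (two-sided) = 0.02792
At α=0.05: p < α → reject H₀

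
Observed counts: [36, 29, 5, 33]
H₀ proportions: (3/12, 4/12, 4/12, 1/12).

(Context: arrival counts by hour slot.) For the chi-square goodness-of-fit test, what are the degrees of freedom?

df = k − 1 = 4 − 1 = 3

degrees of freedom = 3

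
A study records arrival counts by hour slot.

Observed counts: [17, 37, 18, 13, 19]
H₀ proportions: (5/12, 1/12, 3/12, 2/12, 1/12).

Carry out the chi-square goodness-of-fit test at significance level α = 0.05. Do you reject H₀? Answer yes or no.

n = 104; E_i = n·p_i = [43.33, 8.67, 26.00, 17.33, 8.67]
χ² = (17−43.33)²/43.33 + (37−8.67)²/8.67 + (18−26.00)²/26.00 + (13−17.33)²/17.33 + (19−8.67)²/8.67 = 124.4962
df = 4
p-value (upper-tail) = 0.00000
At α=0.05: p < α → reject H₀

reject H₀: yes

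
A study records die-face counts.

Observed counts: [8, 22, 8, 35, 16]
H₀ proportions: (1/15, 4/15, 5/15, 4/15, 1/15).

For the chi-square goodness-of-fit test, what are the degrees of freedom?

df = k − 1 = 5 − 1 = 4

degrees of freedom = 4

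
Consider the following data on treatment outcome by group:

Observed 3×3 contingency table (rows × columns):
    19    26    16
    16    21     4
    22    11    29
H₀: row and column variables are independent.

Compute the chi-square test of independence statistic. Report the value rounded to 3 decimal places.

Row totals [61, 41, 62], col totals [57, 58, 49], n=164
χ² = (19−21.20)²/21.20 + (26−21.57)²/21.57 + (16−18.23)²/18.23 + (16−14.25)²/14.25 + (21−14.50)²/14.50 + (4−12.25)²/12.25 + (22−21.55)²/21.55 + (11−21.93)²/21.93 + (29−18.52)²/18.52 = 21.4722
df = 4

test statistic = 21.472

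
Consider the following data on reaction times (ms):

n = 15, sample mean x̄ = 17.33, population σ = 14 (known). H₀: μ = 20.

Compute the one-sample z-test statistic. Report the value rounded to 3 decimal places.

test statistic = -0.739

SE = σ/√n = 14/√15 = 3.6148
z = (x̄−μ₀)/SE = (17.33−20)/3.6148 = -0.7386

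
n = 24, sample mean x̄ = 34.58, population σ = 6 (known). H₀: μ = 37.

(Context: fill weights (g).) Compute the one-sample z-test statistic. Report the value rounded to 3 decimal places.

test statistic = -1.976

SE = σ/√n = 6/√24 = 1.2247
z = (x̄−μ₀)/SE = (34.58−37)/1.2247 = -1.9759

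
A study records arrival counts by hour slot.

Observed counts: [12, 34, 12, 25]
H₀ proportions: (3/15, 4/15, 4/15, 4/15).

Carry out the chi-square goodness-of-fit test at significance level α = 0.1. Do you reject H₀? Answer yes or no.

n = 83; E_i = n·p_i = [16.60, 22.13, 22.13, 22.13]
χ² = (12−16.60)²/16.60 + (34−22.13)²/22.13 + (12−22.13)²/22.13 + (25−22.13)²/22.13 = 12.6476
df = 3
p-value (upper-tail) = 0.00546
At α=0.1: p < α → reject H₀

reject H₀: yes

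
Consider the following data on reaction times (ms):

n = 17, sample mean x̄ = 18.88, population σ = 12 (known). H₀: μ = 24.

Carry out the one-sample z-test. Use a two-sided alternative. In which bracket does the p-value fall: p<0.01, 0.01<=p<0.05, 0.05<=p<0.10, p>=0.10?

SE = σ/√n = 12/√17 = 2.9104
z = (x̄−μ₀)/SE = (18.88−24)/2.9104 = -1.7592
p-value (two-sided) = 0.07854
→ bracket: 0.05<=p<0.10

p-value bracket: 0.05<=p<0.10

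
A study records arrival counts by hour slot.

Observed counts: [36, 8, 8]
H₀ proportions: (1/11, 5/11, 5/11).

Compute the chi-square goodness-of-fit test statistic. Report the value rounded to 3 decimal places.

test statistic = 227.569

n = 52; E_i = n·p_i = [4.73, 23.64, 23.64]
χ² = (36−4.73)²/4.73 + (8−23.64)²/23.64 + (8−23.64)²/23.64 = 227.5692
df = 2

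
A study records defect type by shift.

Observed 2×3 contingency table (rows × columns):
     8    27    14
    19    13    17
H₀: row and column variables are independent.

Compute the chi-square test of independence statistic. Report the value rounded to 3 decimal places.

Row totals [49, 49], col totals [27, 40, 31], n=98
χ² = (8−13.50)²/13.50 + (27−20.00)²/20.00 + (14−15.50)²/15.50 + (19−13.50)²/13.50 + (13−20.00)²/20.00 + (17−15.50)²/15.50 = 9.6718
df = 2

test statistic = 9.672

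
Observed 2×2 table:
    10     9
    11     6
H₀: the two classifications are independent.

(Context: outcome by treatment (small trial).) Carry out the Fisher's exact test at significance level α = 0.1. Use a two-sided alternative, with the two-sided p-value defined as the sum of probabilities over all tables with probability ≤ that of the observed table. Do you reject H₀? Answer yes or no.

Margins: r₁=19, r₂=17, c₁=21, c₂=15, n=36
p_obs = C(19,10)·C(17,11)/C(36,21); sum pmf over tables with pmf ≤ p_obs
p-value (two-sided) = 0.51600
At α=0.1: p ≥ α → fail to reject H₀

reject H₀: no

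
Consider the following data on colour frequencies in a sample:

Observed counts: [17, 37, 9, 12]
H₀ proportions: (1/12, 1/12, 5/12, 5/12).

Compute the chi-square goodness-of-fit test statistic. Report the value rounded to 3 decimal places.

test statistic = 197.480

n = 75; E_i = n·p_i = [6.25, 6.25, 31.25, 31.25]
χ² = (17−6.25)²/6.25 + (37−6.25)²/6.25 + (9−31.25)²/31.25 + (12−31.25)²/31.25 = 197.4800
df = 3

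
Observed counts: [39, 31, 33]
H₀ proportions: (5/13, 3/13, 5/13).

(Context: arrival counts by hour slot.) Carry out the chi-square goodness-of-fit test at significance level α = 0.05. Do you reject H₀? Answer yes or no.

reject H₀: no

n = 103; E_i = n·p_i = [39.62, 23.77, 39.62]
χ² = (39−39.62)²/39.62 + (31−23.77)²/23.77 + (33−39.62)²/39.62 = 3.3139
df = 2
p-value (upper-tail) = 0.19072
At α=0.05: p ≥ α → fail to reject H₀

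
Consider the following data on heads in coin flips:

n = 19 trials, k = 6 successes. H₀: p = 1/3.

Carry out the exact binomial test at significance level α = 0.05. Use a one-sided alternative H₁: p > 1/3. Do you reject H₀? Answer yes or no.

reject H₀: no

Exact binomial: n=19, k=6, p₀=1/3=0.3333
P(X≥6) from Σ C(n,i)·p₀^i·(1−p₀)^(n−i)
p-value (one-sided, H₁ greater) = 0.64815
At α=0.05: p ≥ α → fail to reject H₀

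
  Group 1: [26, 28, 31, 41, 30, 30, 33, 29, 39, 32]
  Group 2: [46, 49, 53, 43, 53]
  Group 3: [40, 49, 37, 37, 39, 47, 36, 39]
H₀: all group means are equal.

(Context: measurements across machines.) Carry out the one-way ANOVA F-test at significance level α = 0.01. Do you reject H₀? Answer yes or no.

reject H₀: yes

Group means [31.90, 48.80, 40.50], grand mean 38.565
SSB = Σnᵢ(x̄ᵢ−x̄)² = 997.952; SSW = ΣΣ(x−x̄ᵢ)² = 441.700
MSB = 997.952/2 = 498.9761; MSW = 441.700/20 = 22.0850
F = MSB/MSW = 22.5934
df = (2, 20)
p-value (upper-tail) = 0.00001
At α=0.01: p < α → reject H₀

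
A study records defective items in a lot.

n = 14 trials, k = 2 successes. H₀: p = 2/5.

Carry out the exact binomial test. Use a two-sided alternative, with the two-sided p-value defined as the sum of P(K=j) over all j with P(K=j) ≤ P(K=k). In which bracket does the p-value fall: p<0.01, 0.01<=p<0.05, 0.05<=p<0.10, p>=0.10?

p-value bracket: 0.05<=p<0.10

Exact binomial: n=14, k=2, p₀=2/5=0.4000
P(X=j) = C(n,j)·p₀^j·(1−p₀)^(n−j); p = Σ P(X=j) over j with P(X=j) ≤ P(X=2)
p-value (two-sided) = 0.05730
→ bracket: 0.05<=p<0.10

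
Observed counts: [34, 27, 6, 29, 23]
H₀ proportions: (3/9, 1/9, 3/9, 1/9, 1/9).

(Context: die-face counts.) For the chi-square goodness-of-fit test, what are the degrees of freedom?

degrees of freedom = 4

df = k − 1 = 5 − 1 = 4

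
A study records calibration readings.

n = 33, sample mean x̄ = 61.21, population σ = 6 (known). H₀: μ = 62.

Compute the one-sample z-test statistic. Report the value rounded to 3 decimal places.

SE = σ/√n = 6/√33 = 1.0445
z = (x̄−μ₀)/SE = (61.21−62)/1.0445 = -0.7564

test statistic = -0.756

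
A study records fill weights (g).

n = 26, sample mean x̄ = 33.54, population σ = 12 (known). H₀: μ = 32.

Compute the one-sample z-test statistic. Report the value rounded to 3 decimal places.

SE = σ/√n = 12/√26 = 2.3534
z = (x̄−μ₀)/SE = (33.54−32)/2.3534 = 0.6544

test statistic = 0.654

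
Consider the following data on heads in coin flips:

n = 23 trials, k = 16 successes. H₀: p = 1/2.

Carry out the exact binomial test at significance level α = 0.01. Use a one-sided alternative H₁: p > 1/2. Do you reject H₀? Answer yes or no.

reject H₀: no

Exact binomial: n=23, k=16, p₀=1/2=0.5000
P(X≥16) from Σ C(n,i)·p₀^i·(1−p₀)^(n−i)
p-value (one-sided, H₁ greater) = 0.04657
At α=0.01: p ≥ α → fail to reject H₀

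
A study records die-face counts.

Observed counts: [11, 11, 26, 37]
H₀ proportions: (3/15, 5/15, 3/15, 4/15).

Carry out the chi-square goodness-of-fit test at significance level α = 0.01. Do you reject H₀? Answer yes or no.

reject H₀: yes

n = 85; E_i = n·p_i = [17.00, 28.33, 17.00, 22.67]
χ² = (11−17.00)²/17.00 + (11−28.33)²/28.33 + (26−17.00)²/17.00 + (37−22.67)²/22.67 = 26.5500
df = 3
p-value (upper-tail) = 0.00001
At α=0.01: p < α → reject H₀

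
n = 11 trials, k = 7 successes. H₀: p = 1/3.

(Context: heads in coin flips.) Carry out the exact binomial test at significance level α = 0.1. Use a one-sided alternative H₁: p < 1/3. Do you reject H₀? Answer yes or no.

Exact binomial: n=11, k=7, p₀=1/3=0.3333
P(X≤7) from Σ C(n,i)·p₀^i·(1−p₀)^(n−i)
p-value (one-sided, H₁ less) = 0.99118
At α=0.1: p ≥ α → fail to reject H₀

reject H₀: no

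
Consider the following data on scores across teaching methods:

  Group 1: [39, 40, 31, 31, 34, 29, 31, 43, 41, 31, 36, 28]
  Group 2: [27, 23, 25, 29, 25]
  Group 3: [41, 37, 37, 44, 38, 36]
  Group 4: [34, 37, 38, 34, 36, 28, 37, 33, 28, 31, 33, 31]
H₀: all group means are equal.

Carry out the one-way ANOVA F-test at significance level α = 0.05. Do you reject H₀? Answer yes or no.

Group means [34.50, 25.80, 38.83, 33.33], grand mean 33.600
SSB = Σnᵢ(x̄ᵢ−x̄)² = 479.100; SSW = ΣΣ(x−x̄ᵢ)² = 481.300
MSB = 479.100/3 = 159.7000; MSW = 481.300/31 = 15.5258
F = MSB/MSW = 10.2861
df = (3, 31)
p-value (upper-tail) = 0.00007
At α=0.05: p < α → reject H₀

reject H₀: yes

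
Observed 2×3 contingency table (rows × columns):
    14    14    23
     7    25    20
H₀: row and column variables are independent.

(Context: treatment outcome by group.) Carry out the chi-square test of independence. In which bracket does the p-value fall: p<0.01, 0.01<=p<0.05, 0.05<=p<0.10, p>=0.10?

Row totals [51, 52], col totals [21, 39, 43], n=103
χ² = (14−10.40)²/10.40 + (14−19.31)²/19.31 + (23−21.29)²/21.29 + (7−10.60)²/10.60 + (25−19.69)²/19.69 + (20−21.71)²/21.71 = 5.6360
df = 2
p-value (upper-tail) = 0.05972
→ bracket: 0.05<=p<0.10

p-value bracket: 0.05<=p<0.10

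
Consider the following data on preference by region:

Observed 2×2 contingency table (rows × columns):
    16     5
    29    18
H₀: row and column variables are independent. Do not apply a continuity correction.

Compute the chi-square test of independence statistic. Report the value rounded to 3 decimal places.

test statistic = 1.361

Row totals [21, 47], col totals [45, 23], n=68
χ² = (16−13.90)²/13.90 + (5−7.10)²/7.10 + (29−31.10)²/31.10 + (18−15.90)²/15.90 = 1.3612
df = 1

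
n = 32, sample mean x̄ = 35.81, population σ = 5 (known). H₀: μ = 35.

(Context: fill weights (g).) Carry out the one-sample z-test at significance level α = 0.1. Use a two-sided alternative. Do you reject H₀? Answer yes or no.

reject H₀: no

SE = σ/√n = 5/√32 = 0.8839
z = (x̄−μ₀)/SE = (35.81−35)/0.8839 = 0.9164
p-value (two-sided) = 0.35945
At α=0.1: p ≥ α → fail to reject H₀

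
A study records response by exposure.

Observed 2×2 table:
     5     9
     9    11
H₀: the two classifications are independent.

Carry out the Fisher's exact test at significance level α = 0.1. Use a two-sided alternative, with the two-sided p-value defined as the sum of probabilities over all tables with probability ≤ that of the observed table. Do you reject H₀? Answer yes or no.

reject H₀: no

Margins: r₁=14, r₂=20, c₁=14, c₂=20, n=34
p_obs = C(14,5)·C(20,9)/C(34,14); sum pmf over tables with pmf ≤ p_obs
p-value (two-sided) = 0.72824
At α=0.1: p ≥ α → fail to reject H₀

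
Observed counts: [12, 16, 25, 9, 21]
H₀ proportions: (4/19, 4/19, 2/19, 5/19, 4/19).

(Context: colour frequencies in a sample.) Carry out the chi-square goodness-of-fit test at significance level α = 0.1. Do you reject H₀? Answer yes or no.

reject H₀: yes

n = 83; E_i = n·p_i = [17.47, 17.47, 8.74, 21.84, 17.47]
χ² = (12−17.47)²/17.47 + (16−17.47)²/17.47 + (25−8.74)²/8.74 + (9−21.84)²/21.84 + (21−17.47)²/17.47 = 40.3741
df = 4
p-value (upper-tail) = 0.00000
At α=0.1: p < α → reject H₀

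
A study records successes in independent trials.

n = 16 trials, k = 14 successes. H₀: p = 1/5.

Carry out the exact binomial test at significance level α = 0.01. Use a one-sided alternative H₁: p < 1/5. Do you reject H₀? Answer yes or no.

reject H₀: no

Exact binomial: n=16, k=14, p₀=1/5=0.2000
P(X≤14) from Σ C(n,i)·p₀^i·(1−p₀)^(n−i)
p-value (one-sided, H₁ less) = 1.00000
At α=0.01: p ≥ α → fail to reject H₀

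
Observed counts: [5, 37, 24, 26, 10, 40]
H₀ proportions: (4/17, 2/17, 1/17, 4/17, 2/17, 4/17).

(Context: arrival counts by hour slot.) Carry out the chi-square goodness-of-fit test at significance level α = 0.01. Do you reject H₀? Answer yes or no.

n = 142; E_i = n·p_i = [33.41, 16.71, 8.35, 33.41, 16.71, 33.41]
χ² = (5−33.41)²/33.41 + (37−16.71)²/16.71 + (24−8.35)²/8.35 + (26−33.41)²/33.41 + (10−16.71)²/16.71 + (40−33.41)²/33.41 = 83.7588
df = 5
p-value (upper-tail) = 0.00000
At α=0.01: p < α → reject H₀

reject H₀: yes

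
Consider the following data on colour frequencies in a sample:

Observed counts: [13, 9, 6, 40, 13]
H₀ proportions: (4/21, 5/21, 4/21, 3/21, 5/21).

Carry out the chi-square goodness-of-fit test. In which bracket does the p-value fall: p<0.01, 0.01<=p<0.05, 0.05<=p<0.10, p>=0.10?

n = 81; E_i = n·p_i = [15.43, 19.29, 15.43, 11.57, 19.29]
χ² = (13−15.43)²/15.43 + (9−19.29)²/19.29 + (6−15.43)²/15.43 + (40−11.57)²/11.57 + (13−19.29)²/19.29 = 83.5216
df = 4
p-value (upper-tail) = 0.00000
→ bracket: p<0.01

p-value bracket: p<0.01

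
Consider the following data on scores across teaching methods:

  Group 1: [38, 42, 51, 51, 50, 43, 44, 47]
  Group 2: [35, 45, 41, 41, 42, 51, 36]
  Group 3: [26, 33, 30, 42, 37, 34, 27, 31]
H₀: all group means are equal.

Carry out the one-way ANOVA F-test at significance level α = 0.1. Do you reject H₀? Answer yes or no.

reject H₀: yes

Group means [45.75, 41.57, 32.50], grand mean 39.870
SSB = Σnᵢ(x̄ᵢ−x̄)² = 731.394; SSW = ΣΣ(x−x̄ᵢ)² = 529.214
MSB = 731.394/2 = 365.6972; MSW = 529.214/20 = 26.4607
F = MSB/MSW = 13.8204
df = (2, 20)
p-value (upper-tail) = 0.00017
At α=0.1: p < α → reject H₀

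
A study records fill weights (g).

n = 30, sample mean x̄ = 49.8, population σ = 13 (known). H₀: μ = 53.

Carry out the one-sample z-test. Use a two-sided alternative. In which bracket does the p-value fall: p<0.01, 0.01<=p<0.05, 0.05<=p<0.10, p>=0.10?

p-value bracket: p>=0.10

SE = σ/√n = 13/√30 = 2.3735
z = (x̄−μ₀)/SE = (49.8−53)/2.3735 = -1.3482
p-value (two-sided) = 0.17758
→ bracket: p>=0.10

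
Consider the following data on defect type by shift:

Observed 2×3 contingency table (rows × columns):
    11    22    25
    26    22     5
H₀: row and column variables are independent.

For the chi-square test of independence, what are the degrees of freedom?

degrees of freedom = 2

df = (r−1)(c−1) = (2−1)·(3−1) = 2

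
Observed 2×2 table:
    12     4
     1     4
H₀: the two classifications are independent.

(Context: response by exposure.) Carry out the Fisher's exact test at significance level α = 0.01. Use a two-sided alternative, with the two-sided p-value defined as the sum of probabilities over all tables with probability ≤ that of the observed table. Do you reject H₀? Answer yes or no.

reject H₀: no

Margins: r₁=16, r₂=5, c₁=13, c₂=8, n=21
p_obs = C(16,12)·C(5,1)/C(21,13); sum pmf over tables with pmf ≤ p_obs
p-value (two-sided) = 0.04747
At α=0.01: p ≥ α → fail to reject H₀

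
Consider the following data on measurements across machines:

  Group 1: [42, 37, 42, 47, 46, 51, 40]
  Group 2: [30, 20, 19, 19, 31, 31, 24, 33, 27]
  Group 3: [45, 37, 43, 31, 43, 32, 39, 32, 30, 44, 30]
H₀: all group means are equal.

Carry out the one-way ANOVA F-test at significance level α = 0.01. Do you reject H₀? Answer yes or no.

reject H₀: yes

Group means [43.57, 26.00, 36.91], grand mean 35.000
SSB = Σnᵢ(x̄ᵢ−x̄)² = 1283.377; SSW = ΣΣ(x−x̄ᵢ)² = 760.623
MSB = 1283.377/2 = 641.6883; MSW = 760.623/24 = 31.6926
F = MSB/MSW = 20.2472
df = (2, 24)
p-value (upper-tail) = 0.00001
At α=0.01: p < α → reject H₀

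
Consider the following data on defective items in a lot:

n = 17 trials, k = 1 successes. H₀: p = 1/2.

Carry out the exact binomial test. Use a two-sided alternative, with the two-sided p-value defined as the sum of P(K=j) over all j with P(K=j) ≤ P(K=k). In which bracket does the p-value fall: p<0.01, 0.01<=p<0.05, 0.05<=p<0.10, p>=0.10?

p-value bracket: p<0.01

Exact binomial: n=17, k=1, p₀=1/2=0.5000
P(X=j) = C(n,j)·p₀^j·(1−p₀)^(n−j); p = Σ P(X=j) over j with P(X=j) ≤ P(X=1)
p-value (two-sided) = 0.00027
→ bracket: p<0.01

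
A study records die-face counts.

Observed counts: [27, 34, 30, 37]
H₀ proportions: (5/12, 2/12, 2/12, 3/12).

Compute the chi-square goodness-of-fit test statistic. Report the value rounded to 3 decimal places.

test statistic = 24.825

n = 128; E_i = n·p_i = [53.33, 21.33, 21.33, 32.00]
χ² = (27−53.33)²/53.33 + (34−21.33)²/21.33 + (30−21.33)²/21.33 + (37−32.00)²/32.00 = 24.8250
df = 3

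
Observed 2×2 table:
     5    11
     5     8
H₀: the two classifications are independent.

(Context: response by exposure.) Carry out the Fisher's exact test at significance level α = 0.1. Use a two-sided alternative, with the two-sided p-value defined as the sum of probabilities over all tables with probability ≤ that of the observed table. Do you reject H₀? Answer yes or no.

Margins: r₁=16, r₂=13, c₁=10, c₂=19, n=29
p_obs = C(16,5)·C(13,5)/C(29,10); sum pmf over tables with pmf ≤ p_obs
p-value (two-sided) = 0.71414
At α=0.1: p ≥ α → fail to reject H₀

reject H₀: no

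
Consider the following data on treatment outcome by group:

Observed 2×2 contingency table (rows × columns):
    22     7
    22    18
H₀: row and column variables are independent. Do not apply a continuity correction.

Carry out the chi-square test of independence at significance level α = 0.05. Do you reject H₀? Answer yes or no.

reject H₀: no

Row totals [29, 40], col totals [44, 25], n=69
χ² = (22−18.49)²/18.49 + (7−10.51)²/10.51 + (22−25.51)²/25.51 + (18−14.49)²/14.49 = 3.1669
df = 1
p-value (upper-tail) = 0.07515
At α=0.05: p ≥ α → fail to reject H₀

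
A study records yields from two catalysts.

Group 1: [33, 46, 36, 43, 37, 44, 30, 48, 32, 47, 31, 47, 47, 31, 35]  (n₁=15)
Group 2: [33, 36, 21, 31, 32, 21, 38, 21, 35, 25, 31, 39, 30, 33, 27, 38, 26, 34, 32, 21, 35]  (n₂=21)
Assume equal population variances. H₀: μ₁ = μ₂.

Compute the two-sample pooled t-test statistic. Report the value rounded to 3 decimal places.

test statistic = 4.020

x̄₁=39.133, s₁=6.999, n₁=15
x̄₂=30.429, s₂=5.955, n₂=21
s_p² = [14·6.999² + 20·5.955²]/34 = 41.0258
SE = √(s_p²·(1/15+1/21)) = 2.1653
t = (39.133−30.429)/2.1653 = 4.0201
df = 34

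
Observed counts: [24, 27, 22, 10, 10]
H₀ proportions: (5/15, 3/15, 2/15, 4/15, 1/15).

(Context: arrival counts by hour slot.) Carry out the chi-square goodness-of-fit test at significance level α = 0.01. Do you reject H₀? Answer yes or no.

n = 93; E_i = n·p_i = [31.00, 18.60, 12.40, 24.80, 6.20]
χ² = (24−31.00)²/31.00 + (27−18.60)²/18.60 + (22−12.40)²/12.40 + (10−24.80)²/24.80 + (10−6.20)²/6.20 = 23.9677
df = 4
p-value (upper-tail) = 0.00008
At α=0.01: p < α → reject H₀

reject H₀: yes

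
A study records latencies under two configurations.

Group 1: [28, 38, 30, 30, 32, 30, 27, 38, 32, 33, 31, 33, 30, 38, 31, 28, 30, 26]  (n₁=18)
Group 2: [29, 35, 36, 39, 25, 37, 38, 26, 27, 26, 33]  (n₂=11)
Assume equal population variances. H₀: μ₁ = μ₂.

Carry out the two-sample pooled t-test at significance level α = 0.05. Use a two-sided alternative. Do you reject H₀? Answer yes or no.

reject H₀: no

x̄₁=31.389, s₁=3.583, n₁=18
x̄₂=31.909, s₂=5.394, n₂=11
s_p² = [17·3.583² + 10·5.394²]/27 = 18.8588
SE = √(s_p²·(1/18+1/11)) = 1.6620
t = (31.389−31.909)/1.6620 = -0.3130
df = 27
p-value (two-sided) = 0.75668
At α=0.05: p ≥ α → fail to reject H₀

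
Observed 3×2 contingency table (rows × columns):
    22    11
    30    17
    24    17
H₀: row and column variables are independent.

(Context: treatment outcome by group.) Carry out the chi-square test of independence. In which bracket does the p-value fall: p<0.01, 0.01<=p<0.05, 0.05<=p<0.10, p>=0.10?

p-value bracket: p>=0.10

Row totals [33, 47, 41], col totals [76, 45], n=121
χ² = (22−20.73)²/20.73 + (11−12.27)²/12.27 + (30−29.52)²/29.52 + (17−17.48)²/17.48 + (24−25.75)²/25.75 + (17−15.25)²/15.25 = 0.5516
df = 2
p-value (upper-tail) = 0.75897
→ bracket: p>=0.10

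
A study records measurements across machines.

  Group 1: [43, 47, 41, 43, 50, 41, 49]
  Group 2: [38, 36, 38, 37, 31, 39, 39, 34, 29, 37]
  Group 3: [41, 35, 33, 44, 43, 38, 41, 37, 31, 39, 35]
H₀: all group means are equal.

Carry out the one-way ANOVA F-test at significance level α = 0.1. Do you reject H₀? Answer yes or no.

Group means [44.86, 35.80, 37.91], grand mean 38.893
SSB = Σnᵢ(x̄ᵢ−x̄)² = 355.312; SSW = ΣΣ(x−x̄ᵢ)² = 363.366
MSB = 355.312/2 = 177.6562; MSW = 363.366/25 = 14.5346
F = MSB/MSW = 12.2229
df = (2, 25)
p-value (upper-tail) = 0.00020
At α=0.1: p < α → reject H₀

reject H₀: yes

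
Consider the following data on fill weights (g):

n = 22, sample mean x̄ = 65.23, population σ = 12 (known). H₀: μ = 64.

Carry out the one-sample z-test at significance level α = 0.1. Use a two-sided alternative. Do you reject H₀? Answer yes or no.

SE = σ/√n = 12/√22 = 2.5584
z = (x̄−μ₀)/SE = (65.23−64)/2.5584 = 0.4808
p-value (two-sided) = 0.63068
At α=0.1: p ≥ α → fail to reject H₀

reject H₀: no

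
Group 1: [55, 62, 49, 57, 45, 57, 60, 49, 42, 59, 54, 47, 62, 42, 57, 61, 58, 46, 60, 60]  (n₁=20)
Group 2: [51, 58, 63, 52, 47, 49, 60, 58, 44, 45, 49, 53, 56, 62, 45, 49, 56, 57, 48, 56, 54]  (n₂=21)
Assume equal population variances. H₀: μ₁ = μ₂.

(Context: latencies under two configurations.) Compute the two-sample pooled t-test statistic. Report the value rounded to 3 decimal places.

x̄₁=54.100, s₁=6.828, n₁=20
x̄₂=52.952, s₂=5.687, n₂=21
s_p² = [19·6.828² + 20·5.687²]/39 = 39.3013
SE = √(s_p²·(1/20+1/21)) = 1.9587
t = (54.100−52.952)/1.9587 = 0.5859
df = 39

test statistic = 0.586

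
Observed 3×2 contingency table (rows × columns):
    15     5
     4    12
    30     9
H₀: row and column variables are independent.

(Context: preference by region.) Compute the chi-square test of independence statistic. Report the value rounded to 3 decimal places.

test statistic = 14.630

Row totals [20, 16, 39], col totals [49, 26], n=75
χ² = (15−13.07)²/13.07 + (5−6.93)²/6.93 + (4−10.45)²/10.45 + (12−5.55)²/5.55 + (30−25.48)²/25.48 + (9−13.52)²/13.52 = 14.6303
df = 2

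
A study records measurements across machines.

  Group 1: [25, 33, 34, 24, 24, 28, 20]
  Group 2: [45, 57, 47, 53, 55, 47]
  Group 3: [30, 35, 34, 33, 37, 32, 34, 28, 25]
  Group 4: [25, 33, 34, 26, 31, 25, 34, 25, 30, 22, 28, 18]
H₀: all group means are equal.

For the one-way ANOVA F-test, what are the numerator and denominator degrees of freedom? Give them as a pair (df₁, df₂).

k = 4 groups, N = 34 total
df = (k−1, N−k) = (4−1, 34−4) = (3, 30)

degrees of freedom = [3, 30]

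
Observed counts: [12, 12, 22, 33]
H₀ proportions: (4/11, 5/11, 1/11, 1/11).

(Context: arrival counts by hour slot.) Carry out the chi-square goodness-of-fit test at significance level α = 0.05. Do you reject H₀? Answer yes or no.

reject H₀: yes

n = 79; E_i = n·p_i = [28.73, 35.91, 7.18, 7.18]
χ² = (12−28.73)²/28.73 + (12−35.91)²/35.91 + (22−7.18)²/7.18 + (33−7.18)²/7.18 = 149.0481
df = 3
p-value (upper-tail) = 0.00000
At α=0.05: p < α → reject H₀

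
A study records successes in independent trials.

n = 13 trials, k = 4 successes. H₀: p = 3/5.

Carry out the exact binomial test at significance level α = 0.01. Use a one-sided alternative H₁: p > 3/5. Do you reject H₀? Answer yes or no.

Exact binomial: n=13, k=4, p₀=3/5=0.6000
P(X≥4) from Σ C(n,i)·p₀^i·(1−p₀)^(n−i)
p-value (one-sided, H₁ greater) = 0.99221
At α=0.01: p ≥ α → fail to reject H₀

reject H₀: no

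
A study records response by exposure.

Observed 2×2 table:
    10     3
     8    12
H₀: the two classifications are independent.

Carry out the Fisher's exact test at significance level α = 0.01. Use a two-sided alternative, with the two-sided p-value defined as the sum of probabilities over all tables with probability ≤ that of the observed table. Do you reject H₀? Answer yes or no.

Margins: r₁=13, r₂=20, c₁=18, c₂=15, n=33
p_obs = C(13,10)·C(20,8)/C(33,18); sum pmf over tables with pmf ≤ p_obs
p-value (two-sided) = 0.07244
At α=0.01: p ≥ α → fail to reject H₀

reject H₀: no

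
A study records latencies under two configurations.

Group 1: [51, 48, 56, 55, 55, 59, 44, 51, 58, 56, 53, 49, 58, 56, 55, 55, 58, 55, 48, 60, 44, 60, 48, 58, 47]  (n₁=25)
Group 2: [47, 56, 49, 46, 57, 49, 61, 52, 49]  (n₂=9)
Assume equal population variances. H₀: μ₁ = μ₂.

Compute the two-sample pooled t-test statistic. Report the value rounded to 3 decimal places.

x̄₁=53.480, s₁=4.883, n₁=25
x̄₂=51.778, s₂=5.118, n₂=9
s_p² = [24·4.883² + 8·5.118²]/32 = 24.4311
SE = √(s_p²·(1/25+1/9)) = 1.9214
t = (53.480−51.778)/1.9214 = 0.8859
df = 32

test statistic = 0.886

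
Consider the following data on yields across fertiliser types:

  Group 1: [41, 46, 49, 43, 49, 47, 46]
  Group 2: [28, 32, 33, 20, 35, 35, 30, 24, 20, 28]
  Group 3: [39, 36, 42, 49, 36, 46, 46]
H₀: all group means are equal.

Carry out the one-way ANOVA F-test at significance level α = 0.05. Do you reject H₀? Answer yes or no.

reject H₀: yes

Group means [45.86, 28.50, 42.00], grand mean 37.500
SSB = Σnᵢ(x̄ᵢ−x̄)² = 1440.643; SSW = ΣΣ(x−x̄ᵢ)² = 499.357
MSB = 1440.643/2 = 720.3214; MSW = 499.357/21 = 23.7789
F = MSB/MSW = 30.2924
df = (2, 21)
p-value (upper-tail) = 0.00000
At α=0.05: p < α → reject H₀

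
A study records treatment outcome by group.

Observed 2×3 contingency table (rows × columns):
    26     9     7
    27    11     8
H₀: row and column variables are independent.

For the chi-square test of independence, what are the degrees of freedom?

degrees of freedom = 2

df = (r−1)(c−1) = (2−1)·(3−1) = 2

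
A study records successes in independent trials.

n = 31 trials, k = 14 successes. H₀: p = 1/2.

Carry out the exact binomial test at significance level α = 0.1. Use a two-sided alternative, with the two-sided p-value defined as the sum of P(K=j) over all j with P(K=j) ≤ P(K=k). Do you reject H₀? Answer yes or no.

Exact binomial: n=31, k=14, p₀=1/2=0.5000
P(X=j) = C(n,j)·p₀^j·(1−p₀)^(n−j); p = Σ P(X=j) over j with P(X=j) ≤ P(X=14)
p-value (two-sided) = 0.72010
At α=0.1: p ≥ α → fail to reject H₀

reject H₀: no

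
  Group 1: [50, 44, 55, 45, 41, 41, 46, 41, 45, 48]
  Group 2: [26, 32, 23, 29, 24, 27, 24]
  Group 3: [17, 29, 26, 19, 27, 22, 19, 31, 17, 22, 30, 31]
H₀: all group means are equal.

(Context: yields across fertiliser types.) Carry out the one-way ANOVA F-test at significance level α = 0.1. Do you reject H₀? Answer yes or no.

reject H₀: yes

Group means [45.60, 26.43, 24.17], grand mean 32.103
SSB = Σnᵢ(x̄ᵢ−x̄)² = 2802.909; SSW = ΣΣ(x−x̄ᵢ)² = 569.781
MSB = 2802.909/2 = 1401.4544; MSW = 569.781/26 = 21.9147
F = MSB/MSW = 63.9506
df = (2, 26)
p-value (upper-tail) = 0.00000
At α=0.1: p < α → reject H₀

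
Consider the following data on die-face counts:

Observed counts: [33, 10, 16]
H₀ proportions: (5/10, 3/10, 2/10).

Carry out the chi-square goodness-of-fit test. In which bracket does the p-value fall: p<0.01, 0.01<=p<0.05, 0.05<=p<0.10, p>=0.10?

n = 59; E_i = n·p_i = [29.50, 17.70, 11.80]
χ² = (33−29.50)²/29.50 + (10−17.70)²/17.70 + (16−11.80)²/11.80 = 5.2599
df = 2
p-value (upper-tail) = 0.07208
→ bracket: 0.05<=p<0.10

p-value bracket: 0.05<=p<0.10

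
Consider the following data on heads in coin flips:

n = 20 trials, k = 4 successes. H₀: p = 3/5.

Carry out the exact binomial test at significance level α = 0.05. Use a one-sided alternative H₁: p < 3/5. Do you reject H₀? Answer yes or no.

Exact binomial: n=20, k=4, p₀=3/5=0.6000
P(X≤4) from Σ C(n,i)·p₀^i·(1−p₀)^(n−i)
p-value (one-sided, H₁ less) = 0.00032
At α=0.05: p < α → reject H₀

reject H₀: yes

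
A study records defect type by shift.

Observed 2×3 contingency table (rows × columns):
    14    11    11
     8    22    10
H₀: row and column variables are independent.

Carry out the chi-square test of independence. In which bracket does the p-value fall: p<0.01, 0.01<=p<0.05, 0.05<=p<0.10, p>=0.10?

p-value bracket: 0.05<=p<0.10

Row totals [36, 40], col totals [22, 33, 21], n=76
χ² = (14−10.42)²/10.42 + (11−15.63)²/15.63 + (11−9.95)²/9.95 + (8−11.58)²/11.58 + (22−17.37)²/17.37 + (10−11.05)²/11.05 = 5.1544
df = 2
p-value (upper-tail) = 0.07599
→ bracket: 0.05<=p<0.10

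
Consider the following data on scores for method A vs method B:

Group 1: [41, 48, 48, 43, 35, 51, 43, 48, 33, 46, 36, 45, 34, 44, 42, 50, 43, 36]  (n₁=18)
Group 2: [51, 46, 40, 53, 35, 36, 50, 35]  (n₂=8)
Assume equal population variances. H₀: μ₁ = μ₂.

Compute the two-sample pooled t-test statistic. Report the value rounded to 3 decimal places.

x̄₁=42.556, s₁=5.670, n₁=18
x̄₂=43.250, s₂=7.630, n₂=8
s_p² = [17·5.670² + 7·7.630²]/24 = 39.7477
SE = √(s_p²·(1/18+1/8)) = 2.6789
t = (42.556−43.250)/2.6789 = -0.2592
df = 24

test statistic = -0.259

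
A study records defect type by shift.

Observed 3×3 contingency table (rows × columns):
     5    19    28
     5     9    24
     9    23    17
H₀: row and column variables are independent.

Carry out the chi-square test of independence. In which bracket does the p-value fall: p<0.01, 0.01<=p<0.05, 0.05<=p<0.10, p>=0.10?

Row totals [52, 38, 49], col totals [19, 51, 69], n=139
χ² = (5−7.11)²/7.11 + (19−19.08)²/19.08 + (28−25.81)²/25.81 + (5−5.19)²/5.19 + (9−13.94)²/13.94 + (24−18.86)²/18.86 + (9−6.70)²/6.70 + (23−17.98)²/17.98 + (17−24.32)²/24.32 = 8.3678
df = 4
p-value (upper-tail) = 0.07900
→ bracket: 0.05<=p<0.10

p-value bracket: 0.05<=p<0.10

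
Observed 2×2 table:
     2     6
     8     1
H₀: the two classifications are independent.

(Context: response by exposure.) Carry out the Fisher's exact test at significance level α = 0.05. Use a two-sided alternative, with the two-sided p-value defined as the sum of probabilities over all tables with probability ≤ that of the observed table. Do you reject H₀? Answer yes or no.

reject H₀: yes

Margins: r₁=8, r₂=9, c₁=10, c₂=7, n=17
p_obs = C(8,2)·C(9,8)/C(17,10); sum pmf over tables with pmf ≤ p_obs
p-value (two-sided) = 0.01522
At α=0.05: p < α → reject H₀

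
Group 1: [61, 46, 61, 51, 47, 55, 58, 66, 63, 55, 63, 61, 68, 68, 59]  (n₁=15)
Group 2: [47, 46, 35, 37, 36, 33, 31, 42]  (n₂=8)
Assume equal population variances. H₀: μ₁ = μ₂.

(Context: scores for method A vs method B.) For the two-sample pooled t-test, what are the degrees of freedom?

df = n₁ + n₂ − 2 = 15 + 8 − 2 = 21

degrees of freedom = 21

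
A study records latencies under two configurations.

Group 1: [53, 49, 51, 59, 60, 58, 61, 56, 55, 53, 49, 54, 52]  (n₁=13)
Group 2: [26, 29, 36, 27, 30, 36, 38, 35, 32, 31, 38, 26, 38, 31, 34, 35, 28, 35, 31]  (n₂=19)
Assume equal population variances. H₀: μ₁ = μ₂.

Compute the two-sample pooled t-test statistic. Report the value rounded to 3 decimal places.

x̄₁=54.615, s₁=3.990, n₁=13
x̄₂=32.421, s₂=4.059, n₂=19
s_p² = [12·3.990² + 18·4.059²]/30 = 16.2570
SE = √(s_p²·(1/13+1/19)) = 1.4513
t = (54.615−32.421)/1.4513 = 15.2931
df = 30

test statistic = 15.293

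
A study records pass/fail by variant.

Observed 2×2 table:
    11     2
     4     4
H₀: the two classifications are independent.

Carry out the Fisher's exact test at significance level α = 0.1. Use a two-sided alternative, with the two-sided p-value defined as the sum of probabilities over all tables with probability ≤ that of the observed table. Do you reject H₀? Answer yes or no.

Margins: r₁=13, r₂=8, c₁=15, c₂=6, n=21
p_obs = C(13,11)·C(8,4)/C(21,15); sum pmf over tables with pmf ≤ p_obs
p-value (two-sided) = 0.14617
At α=0.1: p ≥ α → fail to reject H₀

reject H₀: no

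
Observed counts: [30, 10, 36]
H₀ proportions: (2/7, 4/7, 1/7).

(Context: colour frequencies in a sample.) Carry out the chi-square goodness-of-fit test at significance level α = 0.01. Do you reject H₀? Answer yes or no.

reject H₀: yes

n = 76; E_i = n·p_i = [21.71, 43.43, 10.86]
χ² = (30−21.71)²/21.71 + (10−43.43)²/43.43 + (36−10.86)²/10.86 = 87.1184
df = 2
p-value (upper-tail) = 0.00000
At α=0.01: p < α → reject H₀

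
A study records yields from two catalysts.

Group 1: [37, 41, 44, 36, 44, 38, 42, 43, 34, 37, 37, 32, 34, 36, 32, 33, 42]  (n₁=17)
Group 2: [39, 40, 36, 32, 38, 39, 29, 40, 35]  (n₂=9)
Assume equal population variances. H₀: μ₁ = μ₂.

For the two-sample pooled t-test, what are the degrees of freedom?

degrees of freedom = 24

df = n₁ + n₂ − 2 = 17 + 9 − 2 = 24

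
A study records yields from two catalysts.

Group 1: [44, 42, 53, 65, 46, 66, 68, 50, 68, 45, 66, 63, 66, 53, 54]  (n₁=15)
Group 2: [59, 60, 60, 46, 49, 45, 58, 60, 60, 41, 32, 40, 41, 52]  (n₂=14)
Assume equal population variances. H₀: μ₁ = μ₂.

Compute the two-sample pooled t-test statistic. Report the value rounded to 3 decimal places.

x̄₁=56.600, s₁=9.753, n₁=15
x̄₂=50.214, s₂=9.513, n₂=14
s_p² = [14·9.753² + 13·9.513²]/27 = 92.8873
SE = √(s_p²·(1/15+1/14)) = 3.5815
t = (56.600−50.214)/3.5815 = 1.7830
df = 27

test statistic = 1.783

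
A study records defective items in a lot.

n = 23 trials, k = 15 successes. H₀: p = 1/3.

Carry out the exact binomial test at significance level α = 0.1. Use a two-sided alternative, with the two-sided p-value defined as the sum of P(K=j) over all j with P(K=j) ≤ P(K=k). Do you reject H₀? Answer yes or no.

reject H₀: yes

Exact binomial: n=23, k=15, p₀=1/3=0.3333
P(X=j) = C(n,j)·p₀^j·(1−p₀)^(n−j); p = Σ P(X=j) over j with P(X=j) ≤ P(X=15)
p-value (two-sided) = 0.00286
At α=0.1: p < α → reject H₀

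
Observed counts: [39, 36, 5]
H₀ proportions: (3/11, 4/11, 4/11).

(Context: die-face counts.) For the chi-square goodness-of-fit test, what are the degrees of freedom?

df = k − 1 = 3 − 1 = 2

degrees of freedom = 2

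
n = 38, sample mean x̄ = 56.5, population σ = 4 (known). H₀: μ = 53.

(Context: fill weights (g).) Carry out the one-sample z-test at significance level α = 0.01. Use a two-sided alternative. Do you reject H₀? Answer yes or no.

reject H₀: yes

SE = σ/√n = 4/√38 = 0.6489
z = (x̄−μ₀)/SE = (56.5−53)/0.6489 = 5.3939
p-value (two-sided) = 0.00000
At α=0.01: p < α → reject H₀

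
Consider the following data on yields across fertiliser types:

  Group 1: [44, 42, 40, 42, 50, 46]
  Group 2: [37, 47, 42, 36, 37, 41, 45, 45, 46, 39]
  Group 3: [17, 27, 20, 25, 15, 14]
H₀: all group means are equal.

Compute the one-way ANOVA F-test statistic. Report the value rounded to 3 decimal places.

test statistic = 60.354

Group means [44.00, 41.50, 19.67], grand mean 36.227
SSB = Σnᵢ(x̄ᵢ−x̄)² = 2286.030; SSW = ΣΣ(x−x̄ᵢ)² = 359.833
MSB = 2286.030/2 = 1143.0152; MSW = 359.833/19 = 18.9386
F = MSB/MSW = 60.3537
df = (2, 19)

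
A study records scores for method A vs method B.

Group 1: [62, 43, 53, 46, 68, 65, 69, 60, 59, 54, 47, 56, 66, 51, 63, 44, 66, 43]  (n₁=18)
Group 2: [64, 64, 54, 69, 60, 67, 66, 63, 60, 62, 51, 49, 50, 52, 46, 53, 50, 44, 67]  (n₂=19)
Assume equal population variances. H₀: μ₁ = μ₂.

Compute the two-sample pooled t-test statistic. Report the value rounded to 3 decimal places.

test statistic = -0.368

x̄₁=56.389, s₁=9.082, n₁=18
x̄₂=57.421, s₂=7.946, n₂=19
s_p² = [17·9.082² + 18·7.946²]/35 = 72.5403
SE = √(s_p²·(1/18+1/19)) = 2.8014
t = (56.389−57.421)/2.8014 = -0.3684
df = 35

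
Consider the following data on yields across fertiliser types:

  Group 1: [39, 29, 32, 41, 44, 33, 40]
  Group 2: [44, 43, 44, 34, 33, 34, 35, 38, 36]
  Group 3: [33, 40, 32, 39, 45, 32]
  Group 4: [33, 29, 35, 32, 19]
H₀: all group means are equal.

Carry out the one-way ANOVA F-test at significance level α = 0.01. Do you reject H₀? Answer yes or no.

reject H₀: no

Group means [36.86, 37.89, 36.83, 29.60], grand mean 35.852
SSB = Σnᵢ(x̄ᵢ−x̄)² = 245.628; SSW = ΣΣ(x−x̄ᵢ)² = 651.779
MSB = 245.628/3 = 81.8760; MSW = 651.779/23 = 28.3382
F = MSB/MSW = 2.8892
df = (3, 23)
p-value (upper-tail) = 0.05735
At α=0.01: p ≥ α → fail to reject H₀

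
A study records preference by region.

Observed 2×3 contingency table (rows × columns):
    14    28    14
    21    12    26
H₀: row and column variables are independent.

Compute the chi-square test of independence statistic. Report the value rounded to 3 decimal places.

test statistic = 11.329

Row totals [56, 59], col totals [35, 40, 40], n=115
χ² = (14−17.04)²/17.04 + (28−19.48)²/19.48 + (14−19.48)²/19.48 + (21−17.96)²/17.96 + (12−20.52)²/20.52 + (26−20.52)²/20.52 = 11.3294
df = 2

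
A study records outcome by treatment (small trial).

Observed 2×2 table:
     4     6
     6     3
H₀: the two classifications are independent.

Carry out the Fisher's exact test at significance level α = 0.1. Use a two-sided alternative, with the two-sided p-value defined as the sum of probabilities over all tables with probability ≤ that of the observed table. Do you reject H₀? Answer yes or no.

Margins: r₁=10, r₂=9, c₁=10, c₂=9, n=19
p_obs = C(10,4)·C(9,6)/C(19,10); sum pmf over tables with pmf ≤ p_obs
p-value (two-sided) = 0.36985
At α=0.1: p ≥ α → fail to reject H₀

reject H₀: no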